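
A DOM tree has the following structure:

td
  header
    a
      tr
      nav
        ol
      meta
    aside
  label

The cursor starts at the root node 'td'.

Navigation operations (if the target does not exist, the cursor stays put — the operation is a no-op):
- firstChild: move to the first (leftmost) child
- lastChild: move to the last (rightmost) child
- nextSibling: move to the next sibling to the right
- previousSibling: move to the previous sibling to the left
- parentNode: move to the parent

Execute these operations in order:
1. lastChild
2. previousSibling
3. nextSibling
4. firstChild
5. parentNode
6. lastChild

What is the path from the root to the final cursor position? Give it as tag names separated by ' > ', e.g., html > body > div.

After 1 (lastChild): label
After 2 (previousSibling): header
After 3 (nextSibling): label
After 4 (firstChild): label (no-op, stayed)
After 5 (parentNode): td
After 6 (lastChild): label

Answer: td > label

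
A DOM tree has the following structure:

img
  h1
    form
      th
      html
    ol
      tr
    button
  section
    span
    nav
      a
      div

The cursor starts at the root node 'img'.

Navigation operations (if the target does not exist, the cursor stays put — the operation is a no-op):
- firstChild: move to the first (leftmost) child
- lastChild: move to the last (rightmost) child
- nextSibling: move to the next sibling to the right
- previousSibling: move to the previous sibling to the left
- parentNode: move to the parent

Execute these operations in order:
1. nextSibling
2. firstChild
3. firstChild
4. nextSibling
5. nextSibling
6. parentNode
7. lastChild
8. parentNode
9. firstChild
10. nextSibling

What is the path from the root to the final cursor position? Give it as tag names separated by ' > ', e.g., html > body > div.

After 1 (nextSibling): img (no-op, stayed)
After 2 (firstChild): h1
After 3 (firstChild): form
After 4 (nextSibling): ol
After 5 (nextSibling): button
After 6 (parentNode): h1
After 7 (lastChild): button
After 8 (parentNode): h1
After 9 (firstChild): form
After 10 (nextSibling): ol

Answer: img > h1 > ol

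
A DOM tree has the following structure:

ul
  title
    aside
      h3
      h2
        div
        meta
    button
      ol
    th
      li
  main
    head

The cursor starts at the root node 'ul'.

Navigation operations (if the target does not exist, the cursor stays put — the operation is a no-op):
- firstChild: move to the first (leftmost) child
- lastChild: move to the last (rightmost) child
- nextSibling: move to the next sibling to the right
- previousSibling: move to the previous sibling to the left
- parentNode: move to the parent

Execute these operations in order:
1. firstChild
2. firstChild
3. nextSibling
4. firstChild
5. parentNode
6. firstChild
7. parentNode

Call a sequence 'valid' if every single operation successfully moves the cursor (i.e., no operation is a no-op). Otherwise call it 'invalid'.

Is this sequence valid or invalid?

After 1 (firstChild): title
After 2 (firstChild): aside
After 3 (nextSibling): button
After 4 (firstChild): ol
After 5 (parentNode): button
After 6 (firstChild): ol
After 7 (parentNode): button

Answer: valid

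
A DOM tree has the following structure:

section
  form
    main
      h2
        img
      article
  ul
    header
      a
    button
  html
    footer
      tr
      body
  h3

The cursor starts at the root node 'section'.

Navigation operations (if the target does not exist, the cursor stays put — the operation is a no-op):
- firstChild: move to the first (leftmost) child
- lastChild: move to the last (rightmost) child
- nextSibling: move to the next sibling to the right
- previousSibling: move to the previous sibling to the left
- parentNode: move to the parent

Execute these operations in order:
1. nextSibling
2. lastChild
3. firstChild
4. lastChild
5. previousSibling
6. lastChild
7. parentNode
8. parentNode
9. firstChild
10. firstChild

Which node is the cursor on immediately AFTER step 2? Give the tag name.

Answer: h3

Derivation:
After 1 (nextSibling): section (no-op, stayed)
After 2 (lastChild): h3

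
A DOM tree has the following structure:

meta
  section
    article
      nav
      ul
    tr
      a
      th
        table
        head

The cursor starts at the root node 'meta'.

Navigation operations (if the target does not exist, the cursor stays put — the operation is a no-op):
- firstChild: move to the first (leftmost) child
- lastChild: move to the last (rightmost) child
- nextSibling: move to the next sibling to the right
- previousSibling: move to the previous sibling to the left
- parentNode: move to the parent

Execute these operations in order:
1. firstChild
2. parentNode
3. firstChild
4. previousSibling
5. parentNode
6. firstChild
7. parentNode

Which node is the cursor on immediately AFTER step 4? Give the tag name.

Answer: section

Derivation:
After 1 (firstChild): section
After 2 (parentNode): meta
After 3 (firstChild): section
After 4 (previousSibling): section (no-op, stayed)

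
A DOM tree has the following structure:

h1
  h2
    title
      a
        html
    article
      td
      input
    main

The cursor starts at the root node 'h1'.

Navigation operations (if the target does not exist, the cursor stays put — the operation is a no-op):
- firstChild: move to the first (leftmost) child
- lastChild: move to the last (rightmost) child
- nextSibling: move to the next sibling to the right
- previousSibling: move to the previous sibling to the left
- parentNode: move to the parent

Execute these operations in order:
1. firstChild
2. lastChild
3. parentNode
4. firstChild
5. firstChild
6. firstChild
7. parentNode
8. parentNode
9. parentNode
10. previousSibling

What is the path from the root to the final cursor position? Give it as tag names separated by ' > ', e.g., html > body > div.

Answer: h1 > h2

Derivation:
After 1 (firstChild): h2
After 2 (lastChild): main
After 3 (parentNode): h2
After 4 (firstChild): title
After 5 (firstChild): a
After 6 (firstChild): html
After 7 (parentNode): a
After 8 (parentNode): title
After 9 (parentNode): h2
After 10 (previousSibling): h2 (no-op, stayed)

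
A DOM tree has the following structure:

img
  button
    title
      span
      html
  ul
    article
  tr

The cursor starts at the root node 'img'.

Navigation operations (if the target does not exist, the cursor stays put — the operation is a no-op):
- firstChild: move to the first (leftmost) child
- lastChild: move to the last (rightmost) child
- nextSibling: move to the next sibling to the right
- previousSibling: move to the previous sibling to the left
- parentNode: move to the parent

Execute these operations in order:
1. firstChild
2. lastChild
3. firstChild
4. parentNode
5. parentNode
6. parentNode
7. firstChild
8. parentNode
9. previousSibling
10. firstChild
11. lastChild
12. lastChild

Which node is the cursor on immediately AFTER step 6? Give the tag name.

After 1 (firstChild): button
After 2 (lastChild): title
After 3 (firstChild): span
After 4 (parentNode): title
After 5 (parentNode): button
After 6 (parentNode): img

Answer: img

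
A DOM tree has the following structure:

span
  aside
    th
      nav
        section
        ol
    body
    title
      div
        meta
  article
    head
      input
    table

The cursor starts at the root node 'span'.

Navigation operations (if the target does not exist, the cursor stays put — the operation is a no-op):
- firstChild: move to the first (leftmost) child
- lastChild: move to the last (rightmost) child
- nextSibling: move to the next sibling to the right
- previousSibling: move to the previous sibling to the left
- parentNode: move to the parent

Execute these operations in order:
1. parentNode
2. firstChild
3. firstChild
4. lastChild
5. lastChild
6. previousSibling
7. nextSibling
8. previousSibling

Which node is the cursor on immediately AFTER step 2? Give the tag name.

After 1 (parentNode): span (no-op, stayed)
After 2 (firstChild): aside

Answer: aside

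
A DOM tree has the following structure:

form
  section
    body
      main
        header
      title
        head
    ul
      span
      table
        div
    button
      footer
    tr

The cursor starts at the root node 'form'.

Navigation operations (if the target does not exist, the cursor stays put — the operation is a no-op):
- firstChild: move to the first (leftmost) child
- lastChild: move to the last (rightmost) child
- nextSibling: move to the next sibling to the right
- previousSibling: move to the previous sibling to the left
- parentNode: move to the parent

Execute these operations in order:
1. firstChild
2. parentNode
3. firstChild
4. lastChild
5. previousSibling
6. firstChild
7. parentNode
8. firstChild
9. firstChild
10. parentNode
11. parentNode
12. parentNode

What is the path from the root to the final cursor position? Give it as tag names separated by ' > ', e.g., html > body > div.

Answer: form

Derivation:
After 1 (firstChild): section
After 2 (parentNode): form
After 3 (firstChild): section
After 4 (lastChild): tr
After 5 (previousSibling): button
After 6 (firstChild): footer
After 7 (parentNode): button
After 8 (firstChild): footer
After 9 (firstChild): footer (no-op, stayed)
After 10 (parentNode): button
After 11 (parentNode): section
After 12 (parentNode): form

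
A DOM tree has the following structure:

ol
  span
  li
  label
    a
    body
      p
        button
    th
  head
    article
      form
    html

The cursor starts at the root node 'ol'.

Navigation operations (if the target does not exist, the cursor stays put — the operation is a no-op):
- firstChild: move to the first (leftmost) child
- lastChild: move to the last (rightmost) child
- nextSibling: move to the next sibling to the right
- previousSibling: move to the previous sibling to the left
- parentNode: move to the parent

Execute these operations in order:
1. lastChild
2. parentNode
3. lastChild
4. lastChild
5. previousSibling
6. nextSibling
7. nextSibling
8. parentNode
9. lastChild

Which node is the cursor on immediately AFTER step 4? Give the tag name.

After 1 (lastChild): head
After 2 (parentNode): ol
After 3 (lastChild): head
After 4 (lastChild): html

Answer: html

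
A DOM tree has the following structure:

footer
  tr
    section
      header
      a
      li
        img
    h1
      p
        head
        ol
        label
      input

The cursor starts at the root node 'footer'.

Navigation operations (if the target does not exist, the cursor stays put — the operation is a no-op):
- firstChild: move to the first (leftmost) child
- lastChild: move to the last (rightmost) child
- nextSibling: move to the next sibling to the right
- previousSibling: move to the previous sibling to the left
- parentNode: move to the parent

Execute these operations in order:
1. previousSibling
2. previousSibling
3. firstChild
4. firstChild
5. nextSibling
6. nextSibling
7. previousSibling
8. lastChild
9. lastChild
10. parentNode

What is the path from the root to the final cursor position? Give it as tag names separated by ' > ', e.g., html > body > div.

After 1 (previousSibling): footer (no-op, stayed)
After 2 (previousSibling): footer (no-op, stayed)
After 3 (firstChild): tr
After 4 (firstChild): section
After 5 (nextSibling): h1
After 6 (nextSibling): h1 (no-op, stayed)
After 7 (previousSibling): section
After 8 (lastChild): li
After 9 (lastChild): img
After 10 (parentNode): li

Answer: footer > tr > section > li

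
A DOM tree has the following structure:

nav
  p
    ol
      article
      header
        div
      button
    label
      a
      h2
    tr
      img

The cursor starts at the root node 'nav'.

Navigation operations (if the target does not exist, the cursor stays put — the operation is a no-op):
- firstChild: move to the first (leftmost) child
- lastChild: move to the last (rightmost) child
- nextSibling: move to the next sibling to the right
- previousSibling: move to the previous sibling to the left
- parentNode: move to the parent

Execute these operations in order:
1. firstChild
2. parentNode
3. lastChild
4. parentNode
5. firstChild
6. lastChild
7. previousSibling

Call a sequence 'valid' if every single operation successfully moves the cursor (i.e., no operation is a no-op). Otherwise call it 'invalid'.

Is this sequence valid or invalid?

Answer: valid

Derivation:
After 1 (firstChild): p
After 2 (parentNode): nav
After 3 (lastChild): p
After 4 (parentNode): nav
After 5 (firstChild): p
After 6 (lastChild): tr
After 7 (previousSibling): label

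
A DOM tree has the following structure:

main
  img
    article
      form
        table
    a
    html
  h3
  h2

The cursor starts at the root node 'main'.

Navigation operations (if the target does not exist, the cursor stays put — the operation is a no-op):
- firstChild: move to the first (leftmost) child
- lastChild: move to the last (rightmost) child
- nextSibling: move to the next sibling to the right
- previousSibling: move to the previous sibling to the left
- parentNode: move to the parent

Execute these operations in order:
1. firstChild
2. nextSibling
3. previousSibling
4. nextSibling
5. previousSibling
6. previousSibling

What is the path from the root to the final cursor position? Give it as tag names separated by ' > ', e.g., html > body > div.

Answer: main > img

Derivation:
After 1 (firstChild): img
After 2 (nextSibling): h3
After 3 (previousSibling): img
After 4 (nextSibling): h3
After 5 (previousSibling): img
After 6 (previousSibling): img (no-op, stayed)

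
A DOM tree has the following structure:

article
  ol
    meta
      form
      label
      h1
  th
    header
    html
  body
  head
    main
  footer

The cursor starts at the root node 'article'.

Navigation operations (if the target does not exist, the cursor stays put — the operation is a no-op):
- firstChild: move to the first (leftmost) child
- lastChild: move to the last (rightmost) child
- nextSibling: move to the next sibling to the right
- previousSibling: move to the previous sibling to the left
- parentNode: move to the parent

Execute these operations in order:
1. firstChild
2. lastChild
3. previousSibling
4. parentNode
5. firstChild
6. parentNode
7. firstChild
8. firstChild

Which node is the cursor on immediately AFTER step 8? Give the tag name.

After 1 (firstChild): ol
After 2 (lastChild): meta
After 3 (previousSibling): meta (no-op, stayed)
After 4 (parentNode): ol
After 5 (firstChild): meta
After 6 (parentNode): ol
After 7 (firstChild): meta
After 8 (firstChild): form

Answer: form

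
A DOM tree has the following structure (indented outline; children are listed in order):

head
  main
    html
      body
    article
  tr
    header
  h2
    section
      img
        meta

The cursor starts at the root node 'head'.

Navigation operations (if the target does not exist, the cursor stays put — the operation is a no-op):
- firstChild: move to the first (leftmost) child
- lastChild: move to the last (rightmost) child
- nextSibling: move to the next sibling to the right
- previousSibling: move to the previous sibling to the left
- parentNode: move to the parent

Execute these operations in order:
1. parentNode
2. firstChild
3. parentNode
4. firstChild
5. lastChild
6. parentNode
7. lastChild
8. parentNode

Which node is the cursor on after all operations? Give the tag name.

Answer: main

Derivation:
After 1 (parentNode): head (no-op, stayed)
After 2 (firstChild): main
After 3 (parentNode): head
After 4 (firstChild): main
After 5 (lastChild): article
After 6 (parentNode): main
After 7 (lastChild): article
After 8 (parentNode): main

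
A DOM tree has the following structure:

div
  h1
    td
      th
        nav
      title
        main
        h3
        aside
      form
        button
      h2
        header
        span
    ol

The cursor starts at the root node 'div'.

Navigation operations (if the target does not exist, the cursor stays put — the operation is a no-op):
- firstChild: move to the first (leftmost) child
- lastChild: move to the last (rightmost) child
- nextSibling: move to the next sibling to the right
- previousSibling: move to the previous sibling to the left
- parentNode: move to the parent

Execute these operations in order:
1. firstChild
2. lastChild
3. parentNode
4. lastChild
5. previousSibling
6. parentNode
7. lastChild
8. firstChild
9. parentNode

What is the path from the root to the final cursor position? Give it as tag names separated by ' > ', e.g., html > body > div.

Answer: div > h1

Derivation:
After 1 (firstChild): h1
After 2 (lastChild): ol
After 3 (parentNode): h1
After 4 (lastChild): ol
After 5 (previousSibling): td
After 6 (parentNode): h1
After 7 (lastChild): ol
After 8 (firstChild): ol (no-op, stayed)
After 9 (parentNode): h1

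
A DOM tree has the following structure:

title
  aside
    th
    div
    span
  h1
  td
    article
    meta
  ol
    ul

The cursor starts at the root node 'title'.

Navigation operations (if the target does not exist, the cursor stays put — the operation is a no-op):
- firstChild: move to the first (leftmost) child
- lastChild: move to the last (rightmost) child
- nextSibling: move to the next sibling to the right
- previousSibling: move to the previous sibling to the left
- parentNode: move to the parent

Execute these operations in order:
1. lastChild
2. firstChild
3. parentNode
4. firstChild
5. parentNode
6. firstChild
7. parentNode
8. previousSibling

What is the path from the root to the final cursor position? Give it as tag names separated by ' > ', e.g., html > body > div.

After 1 (lastChild): ol
After 2 (firstChild): ul
After 3 (parentNode): ol
After 4 (firstChild): ul
After 5 (parentNode): ol
After 6 (firstChild): ul
After 7 (parentNode): ol
After 8 (previousSibling): td

Answer: title > td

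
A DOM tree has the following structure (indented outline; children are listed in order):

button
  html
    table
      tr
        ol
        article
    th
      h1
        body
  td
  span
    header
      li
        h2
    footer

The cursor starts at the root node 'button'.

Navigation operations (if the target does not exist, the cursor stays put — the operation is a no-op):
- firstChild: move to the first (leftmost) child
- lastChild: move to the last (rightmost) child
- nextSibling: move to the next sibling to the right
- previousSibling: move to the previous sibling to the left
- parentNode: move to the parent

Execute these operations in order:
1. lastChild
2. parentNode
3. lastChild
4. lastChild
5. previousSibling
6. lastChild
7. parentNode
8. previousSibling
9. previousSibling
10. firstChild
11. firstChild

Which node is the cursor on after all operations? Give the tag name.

Answer: h2

Derivation:
After 1 (lastChild): span
After 2 (parentNode): button
After 3 (lastChild): span
After 4 (lastChild): footer
After 5 (previousSibling): header
After 6 (lastChild): li
After 7 (parentNode): header
After 8 (previousSibling): header (no-op, stayed)
After 9 (previousSibling): header (no-op, stayed)
After 10 (firstChild): li
After 11 (firstChild): h2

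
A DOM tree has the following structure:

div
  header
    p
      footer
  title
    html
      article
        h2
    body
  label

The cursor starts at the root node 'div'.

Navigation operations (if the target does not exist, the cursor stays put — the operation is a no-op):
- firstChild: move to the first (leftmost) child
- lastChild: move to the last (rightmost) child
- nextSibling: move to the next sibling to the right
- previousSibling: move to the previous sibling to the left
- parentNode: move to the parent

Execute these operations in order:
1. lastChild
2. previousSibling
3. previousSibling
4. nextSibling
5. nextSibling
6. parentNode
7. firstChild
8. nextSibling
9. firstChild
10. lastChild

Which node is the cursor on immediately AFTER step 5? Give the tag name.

After 1 (lastChild): label
After 2 (previousSibling): title
After 3 (previousSibling): header
After 4 (nextSibling): title
After 5 (nextSibling): label

Answer: label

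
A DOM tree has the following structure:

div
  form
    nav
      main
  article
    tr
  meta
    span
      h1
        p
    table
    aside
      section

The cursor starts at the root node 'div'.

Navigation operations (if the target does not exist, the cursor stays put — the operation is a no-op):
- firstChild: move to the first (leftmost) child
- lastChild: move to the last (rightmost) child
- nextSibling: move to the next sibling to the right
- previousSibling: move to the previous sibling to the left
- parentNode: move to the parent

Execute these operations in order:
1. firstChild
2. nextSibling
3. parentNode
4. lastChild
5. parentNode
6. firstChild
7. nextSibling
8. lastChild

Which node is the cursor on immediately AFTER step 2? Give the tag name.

Answer: article

Derivation:
After 1 (firstChild): form
After 2 (nextSibling): article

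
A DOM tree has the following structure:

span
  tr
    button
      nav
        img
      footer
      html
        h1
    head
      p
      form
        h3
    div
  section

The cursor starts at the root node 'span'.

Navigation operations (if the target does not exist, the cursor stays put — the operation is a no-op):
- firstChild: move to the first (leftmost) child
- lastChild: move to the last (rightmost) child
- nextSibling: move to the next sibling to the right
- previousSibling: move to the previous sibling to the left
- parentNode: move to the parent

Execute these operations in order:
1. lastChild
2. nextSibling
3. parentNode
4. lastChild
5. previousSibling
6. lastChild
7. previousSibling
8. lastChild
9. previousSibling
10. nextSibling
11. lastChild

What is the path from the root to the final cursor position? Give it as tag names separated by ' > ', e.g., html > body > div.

Answer: span > tr > head > form > h3

Derivation:
After 1 (lastChild): section
After 2 (nextSibling): section (no-op, stayed)
After 3 (parentNode): span
After 4 (lastChild): section
After 5 (previousSibling): tr
After 6 (lastChild): div
After 7 (previousSibling): head
After 8 (lastChild): form
After 9 (previousSibling): p
After 10 (nextSibling): form
After 11 (lastChild): h3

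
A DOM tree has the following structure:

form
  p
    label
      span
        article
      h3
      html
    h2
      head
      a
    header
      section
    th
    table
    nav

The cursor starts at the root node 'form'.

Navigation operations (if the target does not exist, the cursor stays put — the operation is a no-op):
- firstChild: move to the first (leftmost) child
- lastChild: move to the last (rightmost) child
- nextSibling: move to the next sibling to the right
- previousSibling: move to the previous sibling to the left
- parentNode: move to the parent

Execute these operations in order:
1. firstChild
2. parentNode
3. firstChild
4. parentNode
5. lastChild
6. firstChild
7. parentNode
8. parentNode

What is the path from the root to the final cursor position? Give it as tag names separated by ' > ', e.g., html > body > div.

After 1 (firstChild): p
After 2 (parentNode): form
After 3 (firstChild): p
After 4 (parentNode): form
After 5 (lastChild): p
After 6 (firstChild): label
After 7 (parentNode): p
After 8 (parentNode): form

Answer: form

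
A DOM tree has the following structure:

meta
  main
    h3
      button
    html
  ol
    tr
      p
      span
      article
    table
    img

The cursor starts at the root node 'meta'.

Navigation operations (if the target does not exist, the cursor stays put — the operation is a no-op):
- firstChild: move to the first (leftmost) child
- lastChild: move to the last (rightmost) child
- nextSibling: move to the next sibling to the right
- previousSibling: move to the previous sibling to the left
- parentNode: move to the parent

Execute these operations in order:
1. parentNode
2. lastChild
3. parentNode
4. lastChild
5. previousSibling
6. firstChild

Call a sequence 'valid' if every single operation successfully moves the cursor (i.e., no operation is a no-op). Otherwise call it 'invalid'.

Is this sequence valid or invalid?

Answer: invalid

Derivation:
After 1 (parentNode): meta (no-op, stayed)
After 2 (lastChild): ol
After 3 (parentNode): meta
After 4 (lastChild): ol
After 5 (previousSibling): main
After 6 (firstChild): h3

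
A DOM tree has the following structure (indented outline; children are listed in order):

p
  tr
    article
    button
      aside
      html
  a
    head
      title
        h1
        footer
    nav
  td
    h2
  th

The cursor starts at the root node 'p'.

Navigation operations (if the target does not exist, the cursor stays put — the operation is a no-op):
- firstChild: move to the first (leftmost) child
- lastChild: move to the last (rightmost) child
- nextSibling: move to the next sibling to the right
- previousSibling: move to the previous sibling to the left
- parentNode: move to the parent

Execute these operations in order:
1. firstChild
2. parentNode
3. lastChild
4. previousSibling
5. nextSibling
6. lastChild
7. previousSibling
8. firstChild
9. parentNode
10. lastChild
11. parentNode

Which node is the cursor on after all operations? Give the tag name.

After 1 (firstChild): tr
After 2 (parentNode): p
After 3 (lastChild): th
After 4 (previousSibling): td
After 5 (nextSibling): th
After 6 (lastChild): th (no-op, stayed)
After 7 (previousSibling): td
After 8 (firstChild): h2
After 9 (parentNode): td
After 10 (lastChild): h2
After 11 (parentNode): td

Answer: td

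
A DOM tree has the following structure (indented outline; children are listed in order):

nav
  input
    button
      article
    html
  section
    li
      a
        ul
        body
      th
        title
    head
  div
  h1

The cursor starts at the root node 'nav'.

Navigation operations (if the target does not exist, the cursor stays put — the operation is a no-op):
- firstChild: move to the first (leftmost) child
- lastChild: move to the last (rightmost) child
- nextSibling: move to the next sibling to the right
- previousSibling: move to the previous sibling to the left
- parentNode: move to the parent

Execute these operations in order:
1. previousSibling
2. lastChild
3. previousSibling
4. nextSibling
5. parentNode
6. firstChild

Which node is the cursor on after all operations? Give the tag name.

After 1 (previousSibling): nav (no-op, stayed)
After 2 (lastChild): h1
After 3 (previousSibling): div
After 4 (nextSibling): h1
After 5 (parentNode): nav
After 6 (firstChild): input

Answer: input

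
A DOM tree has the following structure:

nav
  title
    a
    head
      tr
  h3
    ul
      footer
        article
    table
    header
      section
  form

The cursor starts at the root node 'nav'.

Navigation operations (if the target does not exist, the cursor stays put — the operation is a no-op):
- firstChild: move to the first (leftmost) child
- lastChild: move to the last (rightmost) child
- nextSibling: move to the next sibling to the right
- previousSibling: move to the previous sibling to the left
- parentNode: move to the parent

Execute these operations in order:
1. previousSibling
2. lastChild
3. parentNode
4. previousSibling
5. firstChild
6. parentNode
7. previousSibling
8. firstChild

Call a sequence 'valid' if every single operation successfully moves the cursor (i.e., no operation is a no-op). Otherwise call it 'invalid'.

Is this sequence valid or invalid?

Answer: invalid

Derivation:
After 1 (previousSibling): nav (no-op, stayed)
After 2 (lastChild): form
After 3 (parentNode): nav
After 4 (previousSibling): nav (no-op, stayed)
After 5 (firstChild): title
After 6 (parentNode): nav
After 7 (previousSibling): nav (no-op, stayed)
After 8 (firstChild): title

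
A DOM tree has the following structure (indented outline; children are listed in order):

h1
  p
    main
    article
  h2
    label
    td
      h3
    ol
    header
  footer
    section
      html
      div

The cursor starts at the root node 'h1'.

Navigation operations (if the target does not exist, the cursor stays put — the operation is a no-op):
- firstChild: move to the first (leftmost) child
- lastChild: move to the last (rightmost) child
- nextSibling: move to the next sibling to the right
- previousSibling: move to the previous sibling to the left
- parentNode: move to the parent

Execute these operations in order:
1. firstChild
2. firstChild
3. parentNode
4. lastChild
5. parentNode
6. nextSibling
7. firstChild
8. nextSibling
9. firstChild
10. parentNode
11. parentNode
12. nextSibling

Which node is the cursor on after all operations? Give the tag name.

After 1 (firstChild): p
After 2 (firstChild): main
After 3 (parentNode): p
After 4 (lastChild): article
After 5 (parentNode): p
After 6 (nextSibling): h2
After 7 (firstChild): label
After 8 (nextSibling): td
After 9 (firstChild): h3
After 10 (parentNode): td
After 11 (parentNode): h2
After 12 (nextSibling): footer

Answer: footer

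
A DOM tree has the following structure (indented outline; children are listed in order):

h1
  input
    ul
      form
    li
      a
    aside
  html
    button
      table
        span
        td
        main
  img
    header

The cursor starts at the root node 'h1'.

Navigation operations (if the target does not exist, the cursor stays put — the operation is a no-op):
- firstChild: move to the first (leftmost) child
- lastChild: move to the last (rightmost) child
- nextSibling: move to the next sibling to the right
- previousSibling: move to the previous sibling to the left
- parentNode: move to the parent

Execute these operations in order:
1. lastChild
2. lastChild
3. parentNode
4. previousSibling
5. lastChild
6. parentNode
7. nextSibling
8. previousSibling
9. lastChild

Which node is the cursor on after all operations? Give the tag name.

Answer: button

Derivation:
After 1 (lastChild): img
After 2 (lastChild): header
After 3 (parentNode): img
After 4 (previousSibling): html
After 5 (lastChild): button
After 6 (parentNode): html
After 7 (nextSibling): img
After 8 (previousSibling): html
After 9 (lastChild): button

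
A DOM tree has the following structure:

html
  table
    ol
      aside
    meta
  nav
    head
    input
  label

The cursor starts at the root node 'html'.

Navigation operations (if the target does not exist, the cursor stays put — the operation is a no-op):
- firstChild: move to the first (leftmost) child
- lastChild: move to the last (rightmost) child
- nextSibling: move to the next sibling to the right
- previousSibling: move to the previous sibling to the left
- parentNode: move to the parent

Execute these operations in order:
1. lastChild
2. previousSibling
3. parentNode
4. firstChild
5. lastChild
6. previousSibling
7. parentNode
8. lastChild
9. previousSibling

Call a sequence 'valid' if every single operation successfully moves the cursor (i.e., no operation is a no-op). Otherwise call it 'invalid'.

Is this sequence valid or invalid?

Answer: valid

Derivation:
After 1 (lastChild): label
After 2 (previousSibling): nav
After 3 (parentNode): html
After 4 (firstChild): table
After 5 (lastChild): meta
After 6 (previousSibling): ol
After 7 (parentNode): table
After 8 (lastChild): meta
After 9 (previousSibling): ol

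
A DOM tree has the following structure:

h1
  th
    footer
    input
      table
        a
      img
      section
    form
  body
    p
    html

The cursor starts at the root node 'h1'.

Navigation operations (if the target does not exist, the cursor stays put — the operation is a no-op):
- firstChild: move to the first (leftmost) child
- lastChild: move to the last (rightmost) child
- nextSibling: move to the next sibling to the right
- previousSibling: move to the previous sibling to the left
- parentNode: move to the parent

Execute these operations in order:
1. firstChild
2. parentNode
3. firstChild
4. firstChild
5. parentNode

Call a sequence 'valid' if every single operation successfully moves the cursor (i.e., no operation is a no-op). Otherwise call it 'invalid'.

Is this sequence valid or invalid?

After 1 (firstChild): th
After 2 (parentNode): h1
After 3 (firstChild): th
After 4 (firstChild): footer
After 5 (parentNode): th

Answer: valid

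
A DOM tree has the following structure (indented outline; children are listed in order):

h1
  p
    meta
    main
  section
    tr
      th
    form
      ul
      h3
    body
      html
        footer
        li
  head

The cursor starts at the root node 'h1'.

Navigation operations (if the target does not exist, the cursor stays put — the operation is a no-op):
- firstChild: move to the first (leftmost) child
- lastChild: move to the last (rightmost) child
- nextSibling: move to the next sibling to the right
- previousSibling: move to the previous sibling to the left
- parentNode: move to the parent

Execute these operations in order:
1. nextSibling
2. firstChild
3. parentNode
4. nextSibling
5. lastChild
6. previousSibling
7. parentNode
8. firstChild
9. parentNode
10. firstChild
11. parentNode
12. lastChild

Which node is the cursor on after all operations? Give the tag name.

After 1 (nextSibling): h1 (no-op, stayed)
After 2 (firstChild): p
After 3 (parentNode): h1
After 4 (nextSibling): h1 (no-op, stayed)
After 5 (lastChild): head
After 6 (previousSibling): section
After 7 (parentNode): h1
After 8 (firstChild): p
After 9 (parentNode): h1
After 10 (firstChild): p
After 11 (parentNode): h1
After 12 (lastChild): head

Answer: head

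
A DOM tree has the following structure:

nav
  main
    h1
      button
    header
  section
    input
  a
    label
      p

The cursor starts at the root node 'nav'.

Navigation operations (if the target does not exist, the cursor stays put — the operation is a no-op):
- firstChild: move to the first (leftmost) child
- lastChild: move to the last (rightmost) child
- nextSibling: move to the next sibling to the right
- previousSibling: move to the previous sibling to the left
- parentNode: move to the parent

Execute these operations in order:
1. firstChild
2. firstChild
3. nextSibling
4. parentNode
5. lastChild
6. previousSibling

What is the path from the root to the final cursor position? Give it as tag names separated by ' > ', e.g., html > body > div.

After 1 (firstChild): main
After 2 (firstChild): h1
After 3 (nextSibling): header
After 4 (parentNode): main
After 5 (lastChild): header
After 6 (previousSibling): h1

Answer: nav > main > h1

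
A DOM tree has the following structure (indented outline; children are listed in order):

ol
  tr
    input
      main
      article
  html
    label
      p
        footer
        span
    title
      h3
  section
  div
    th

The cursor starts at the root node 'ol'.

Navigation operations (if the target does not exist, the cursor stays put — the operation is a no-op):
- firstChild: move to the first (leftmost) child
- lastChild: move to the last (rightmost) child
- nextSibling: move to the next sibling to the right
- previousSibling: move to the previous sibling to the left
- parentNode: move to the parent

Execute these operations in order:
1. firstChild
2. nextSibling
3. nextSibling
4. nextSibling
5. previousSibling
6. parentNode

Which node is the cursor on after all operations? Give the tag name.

After 1 (firstChild): tr
After 2 (nextSibling): html
After 3 (nextSibling): section
After 4 (nextSibling): div
After 5 (previousSibling): section
After 6 (parentNode): ol

Answer: ol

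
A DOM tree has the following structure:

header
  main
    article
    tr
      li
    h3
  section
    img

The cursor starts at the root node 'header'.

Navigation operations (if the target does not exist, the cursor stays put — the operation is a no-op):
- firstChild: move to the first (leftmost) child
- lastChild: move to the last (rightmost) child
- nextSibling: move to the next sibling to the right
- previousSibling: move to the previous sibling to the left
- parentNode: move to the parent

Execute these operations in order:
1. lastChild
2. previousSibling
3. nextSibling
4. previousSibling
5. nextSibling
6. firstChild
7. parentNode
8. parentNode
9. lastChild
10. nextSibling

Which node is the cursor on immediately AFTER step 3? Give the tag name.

After 1 (lastChild): section
After 2 (previousSibling): main
After 3 (nextSibling): section

Answer: section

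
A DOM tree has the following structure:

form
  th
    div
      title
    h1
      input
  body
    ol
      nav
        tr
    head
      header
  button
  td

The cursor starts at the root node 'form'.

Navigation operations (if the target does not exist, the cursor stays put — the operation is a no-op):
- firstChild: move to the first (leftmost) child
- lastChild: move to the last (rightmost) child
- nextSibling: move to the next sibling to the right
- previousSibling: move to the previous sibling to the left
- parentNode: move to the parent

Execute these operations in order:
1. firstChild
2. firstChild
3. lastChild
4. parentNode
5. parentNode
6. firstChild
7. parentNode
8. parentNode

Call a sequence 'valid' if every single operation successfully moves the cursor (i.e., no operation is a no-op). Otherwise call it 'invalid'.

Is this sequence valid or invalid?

Answer: valid

Derivation:
After 1 (firstChild): th
After 2 (firstChild): div
After 3 (lastChild): title
After 4 (parentNode): div
After 5 (parentNode): th
After 6 (firstChild): div
After 7 (parentNode): th
After 8 (parentNode): form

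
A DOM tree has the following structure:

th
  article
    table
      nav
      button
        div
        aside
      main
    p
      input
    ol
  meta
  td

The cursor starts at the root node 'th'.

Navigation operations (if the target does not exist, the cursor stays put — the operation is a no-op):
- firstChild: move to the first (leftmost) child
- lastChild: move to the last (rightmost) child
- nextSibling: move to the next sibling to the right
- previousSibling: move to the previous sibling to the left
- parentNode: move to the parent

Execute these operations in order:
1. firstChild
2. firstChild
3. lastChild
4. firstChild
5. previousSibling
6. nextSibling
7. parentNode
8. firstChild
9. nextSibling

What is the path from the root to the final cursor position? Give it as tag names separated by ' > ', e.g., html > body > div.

Answer: th > article > table > button

Derivation:
After 1 (firstChild): article
After 2 (firstChild): table
After 3 (lastChild): main
After 4 (firstChild): main (no-op, stayed)
After 5 (previousSibling): button
After 6 (nextSibling): main
After 7 (parentNode): table
After 8 (firstChild): nav
After 9 (nextSibling): button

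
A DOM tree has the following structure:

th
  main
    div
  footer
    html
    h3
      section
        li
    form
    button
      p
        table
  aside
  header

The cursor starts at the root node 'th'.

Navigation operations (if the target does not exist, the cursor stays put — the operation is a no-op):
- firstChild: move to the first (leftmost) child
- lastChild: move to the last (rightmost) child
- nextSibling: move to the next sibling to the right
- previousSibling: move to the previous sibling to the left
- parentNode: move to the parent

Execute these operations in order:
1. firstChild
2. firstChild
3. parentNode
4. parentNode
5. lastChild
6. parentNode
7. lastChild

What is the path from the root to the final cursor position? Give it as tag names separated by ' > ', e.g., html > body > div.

Answer: th > header

Derivation:
After 1 (firstChild): main
After 2 (firstChild): div
After 3 (parentNode): main
After 4 (parentNode): th
After 5 (lastChild): header
After 6 (parentNode): th
After 7 (lastChild): header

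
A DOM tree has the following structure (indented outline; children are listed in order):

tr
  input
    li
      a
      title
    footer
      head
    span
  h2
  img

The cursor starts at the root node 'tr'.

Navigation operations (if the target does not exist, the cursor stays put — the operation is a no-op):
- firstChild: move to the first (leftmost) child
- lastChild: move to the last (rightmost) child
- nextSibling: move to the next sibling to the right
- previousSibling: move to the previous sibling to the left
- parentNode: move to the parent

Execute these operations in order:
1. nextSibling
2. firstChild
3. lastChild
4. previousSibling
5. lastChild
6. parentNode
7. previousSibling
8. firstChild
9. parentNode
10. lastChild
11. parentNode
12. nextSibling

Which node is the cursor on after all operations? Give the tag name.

After 1 (nextSibling): tr (no-op, stayed)
After 2 (firstChild): input
After 3 (lastChild): span
After 4 (previousSibling): footer
After 5 (lastChild): head
After 6 (parentNode): footer
After 7 (previousSibling): li
After 8 (firstChild): a
After 9 (parentNode): li
After 10 (lastChild): title
After 11 (parentNode): li
After 12 (nextSibling): footer

Answer: footer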